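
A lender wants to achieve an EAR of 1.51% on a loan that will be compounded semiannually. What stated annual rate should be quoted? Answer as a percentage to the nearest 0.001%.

1.504%

(1 + r/2)^2 − 1 = 0.0151, so 1 + r/2 = 1.0151^(1/2).
r/2 = 0.007522, so r = 0.015043 = 1.504%.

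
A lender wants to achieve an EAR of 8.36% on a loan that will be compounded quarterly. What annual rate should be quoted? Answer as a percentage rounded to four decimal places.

(1 + r/4)^4 − 1 = 0.0836, so 1 + r/4 = 1.0836^(1/4).
r/4 = 0.020275, so r = 0.081100 = 8.1100%.

8.1100%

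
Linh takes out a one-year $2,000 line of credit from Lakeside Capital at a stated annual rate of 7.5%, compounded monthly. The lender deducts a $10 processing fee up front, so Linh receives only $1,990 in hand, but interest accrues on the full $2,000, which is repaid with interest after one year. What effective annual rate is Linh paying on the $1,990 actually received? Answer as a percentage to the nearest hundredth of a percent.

Amount owed after one year: 2,000 × (1 + 0.075/12)^12 = 2,000 × 1.077633 = $2,155.27.
Effective rate on net proceeds: 2,155.27 / 1,990 − 1 = 0.083048 = 8.30%.

8.30%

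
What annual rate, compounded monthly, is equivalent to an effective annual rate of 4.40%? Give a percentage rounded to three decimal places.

4.314%

(1 + r/12)^12 − 1 = 0.0440, so 1 + r/12 = 1.0440^(1/12).
r/12 = 0.003595, so r = 0.043137 = 4.314%.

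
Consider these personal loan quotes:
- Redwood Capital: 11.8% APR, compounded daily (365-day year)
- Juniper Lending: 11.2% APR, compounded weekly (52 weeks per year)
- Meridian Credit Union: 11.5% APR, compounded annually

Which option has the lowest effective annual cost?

Redwood Capital: (1 + 0.118/365)^365 − 1 = 12.522%
Juniper Lending: (1 + 0.112/52)^52 − 1 = 11.838%
Meridian Credit Union: compounded annually, EAR = 11.500%
The lowest effective annual rate is Meridian Credit Union at 11.500%.

Meridian Credit Union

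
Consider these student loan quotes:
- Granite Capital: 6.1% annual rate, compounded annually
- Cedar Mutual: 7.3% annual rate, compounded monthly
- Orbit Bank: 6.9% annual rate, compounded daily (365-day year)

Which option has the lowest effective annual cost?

Granite Capital: compounded annually, EAR = 6.100%
Cedar Mutual: (1 + 0.073/12)^12 − 1 = 7.549%
Orbit Bank: (1 + 0.069/365)^365 − 1 = 7.143%
The lowest effective annual rate is Granite Capital at 6.100%.

Granite Capital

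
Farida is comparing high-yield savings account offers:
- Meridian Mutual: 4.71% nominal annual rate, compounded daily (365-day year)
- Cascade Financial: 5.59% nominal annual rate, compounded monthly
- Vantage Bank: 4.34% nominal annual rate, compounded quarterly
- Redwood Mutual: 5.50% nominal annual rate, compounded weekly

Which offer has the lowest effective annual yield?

Meridian Mutual: (1 + 0.0471/365)^365 − 1 = 4.822%
Cascade Financial: (1 + 0.0559/12)^12 − 1 = 5.735%
Vantage Bank: (1 + 0.0434/4)^4 − 1 = 4.411%
Redwood Mutual: (1 + 0.0550/52)^52 − 1 = 5.651%
The lowest effective annual rate is Vantage Bank at 4.411%.

Vantage Bank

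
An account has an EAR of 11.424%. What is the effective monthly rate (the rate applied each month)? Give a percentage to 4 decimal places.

0.9055%

The per-month rate i satisfies (1 + i)^12 = 1 + 0.11424.
i = 1.11424^(1/12) − 1 = 0.0090551 = 0.9055%.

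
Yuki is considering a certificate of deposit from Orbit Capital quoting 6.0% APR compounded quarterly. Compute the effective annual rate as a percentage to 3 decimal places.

6.136%

EAR = (1 + 0.060/4)^4 − 1.
= (1 + 0.015000)^4 − 1 = 1.061364 − 1 = 6.136%.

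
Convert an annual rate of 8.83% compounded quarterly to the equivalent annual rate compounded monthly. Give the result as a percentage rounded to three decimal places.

EAR = (1 + 0.0883/4)^4 − 1 = 0.091267.
Solve (1 + r/12)^12 = 1.091267: r/12 = 1.091267^(1/12) − 1 = 0.007305, so r = 0.087658 = 8.766%.

8.766%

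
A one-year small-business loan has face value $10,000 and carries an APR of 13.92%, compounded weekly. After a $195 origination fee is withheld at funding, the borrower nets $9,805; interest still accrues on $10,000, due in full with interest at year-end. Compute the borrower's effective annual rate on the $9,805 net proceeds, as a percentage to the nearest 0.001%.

Amount owed after one year: 10,000 × (1 + 0.1392/52)^52 = 10,000 × 1.149140 = $11,491.40.
Effective rate on net proceeds: 11,491.40 / 9,805 − 1 = 0.171994 = 17.199%.

17.199%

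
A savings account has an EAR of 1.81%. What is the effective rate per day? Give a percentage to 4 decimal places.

The per-day rate i satisfies (1 + i)^365 = 1 + 0.0181.
i = 1.0181^(1/365) − 1 = 0.0000491 = 0.0049%.

0.0049%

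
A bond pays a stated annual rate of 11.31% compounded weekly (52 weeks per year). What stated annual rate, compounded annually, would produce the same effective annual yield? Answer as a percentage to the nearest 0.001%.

11.961%

EAR = (1 + 0.1131/52)^52 − 1 = 0.119606.
Compounded annually, the equivalent nominal rate is the EAR itself: 11.961%.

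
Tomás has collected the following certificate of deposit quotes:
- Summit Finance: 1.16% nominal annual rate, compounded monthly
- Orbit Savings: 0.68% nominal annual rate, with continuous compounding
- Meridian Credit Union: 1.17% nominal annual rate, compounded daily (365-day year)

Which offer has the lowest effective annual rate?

Orbit Savings

Summit Finance: (1 + 0.0116/12)^12 − 1 = 1.166%
Orbit Savings: e^0.0068 − 1 = 0.682%
Meridian Credit Union: (1 + 0.0117/365)^365 − 1 = 1.177%
The lowest effective annual rate is Orbit Savings at 0.682%.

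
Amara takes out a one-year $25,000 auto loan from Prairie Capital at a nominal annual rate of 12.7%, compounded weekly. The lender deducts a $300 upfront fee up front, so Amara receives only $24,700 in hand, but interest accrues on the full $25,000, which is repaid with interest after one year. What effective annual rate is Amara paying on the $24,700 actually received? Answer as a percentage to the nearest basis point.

Amount owed after one year: 25,000 × (1 + 0.127/52)^52 = 25,000 × 1.135241 = $28,381.03.
Effective rate on net proceeds: 28,381.03 / 24,700 − 1 = 0.149030 = 14.90%.

14.90%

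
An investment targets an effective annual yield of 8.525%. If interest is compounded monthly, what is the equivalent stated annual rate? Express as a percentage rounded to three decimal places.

8.209%

(1 + r/12)^12 − 1 = 0.08525, so 1 + r/12 = 1.08525^(1/12).
r/12 = 0.006841, so r = 0.082090 = 8.209%.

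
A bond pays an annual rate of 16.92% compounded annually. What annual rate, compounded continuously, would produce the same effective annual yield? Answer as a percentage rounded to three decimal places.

Compounded annually, EAR = nominal = 0.169200.
Equivalent continuous rate: r = ln(1 + 0.169200) = 0.156320 = 15.632%.

15.632%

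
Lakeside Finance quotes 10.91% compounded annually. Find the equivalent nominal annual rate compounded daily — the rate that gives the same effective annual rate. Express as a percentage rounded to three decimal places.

Compounded annually, EAR = nominal = 0.109100.
Solve (1 + r/365)^365 = 1.109100: r/365 = 1.109100^(1/365) − 1 = 0.000284, so r = 0.103564 = 10.356%.

10.356%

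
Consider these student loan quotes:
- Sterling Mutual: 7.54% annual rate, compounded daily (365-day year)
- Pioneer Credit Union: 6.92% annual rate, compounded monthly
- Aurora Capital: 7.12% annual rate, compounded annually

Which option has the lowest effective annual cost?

Aurora Capital

Sterling Mutual: (1 + 0.0754/365)^365 − 1 = 7.831%
Pioneer Credit Union: (1 + 0.0692/12)^12 − 1 = 7.144%
Aurora Capital: compounded annually, EAR = 7.120%
The lowest effective annual rate is Aurora Capital at 7.120%.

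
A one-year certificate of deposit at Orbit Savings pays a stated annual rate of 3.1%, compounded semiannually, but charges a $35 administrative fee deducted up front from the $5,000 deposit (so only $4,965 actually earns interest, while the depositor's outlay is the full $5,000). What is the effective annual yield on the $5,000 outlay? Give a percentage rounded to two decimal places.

2.40%

Value after one year: 4,965 × (1 + 0.031/2)^2 = 4,965 × 1.031240 = $5,120.11.
Effective yield on the $5,000 outlay: 5,120.11 / 5,000 − 1 = 0.024022 = 2.40%.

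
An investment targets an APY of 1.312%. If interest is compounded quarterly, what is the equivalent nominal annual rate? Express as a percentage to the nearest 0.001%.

1.306%

(1 + r/4)^4 − 1 = 0.01312, so 1 + r/4 = 1.01312^(1/4).
r/4 = 0.003264, so r = 0.013056 = 1.306%.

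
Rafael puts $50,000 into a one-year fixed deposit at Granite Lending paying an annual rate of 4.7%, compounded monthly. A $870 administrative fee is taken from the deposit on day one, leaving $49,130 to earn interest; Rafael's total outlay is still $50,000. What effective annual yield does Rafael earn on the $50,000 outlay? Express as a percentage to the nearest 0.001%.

Value after one year: 49,130 × (1 + 0.047/12)^12 = 49,130 × 1.048026 = $51,489.51.
Effective yield on the $50,000 outlay: 51,489.51 / 50,000 − 1 = 0.029790 = 2.979%.

2.979%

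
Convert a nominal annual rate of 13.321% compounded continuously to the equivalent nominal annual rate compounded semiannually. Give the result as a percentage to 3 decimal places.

13.775%

EAR under continuous compounding: e^0.13321 − 1 = 0.142490.
Solve (1 + r/2)^2 = 1.142490: r/2 = 1.142490^(1/2) − 1 = 0.068873, so r = 0.137746 = 13.775%.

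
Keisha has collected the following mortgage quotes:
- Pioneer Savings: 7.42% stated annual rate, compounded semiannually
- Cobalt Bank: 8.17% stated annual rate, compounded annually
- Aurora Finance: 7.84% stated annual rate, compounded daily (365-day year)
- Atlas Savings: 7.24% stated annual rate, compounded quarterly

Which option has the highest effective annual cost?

Cobalt Bank

Pioneer Savings: (1 + 0.0742/2)^2 − 1 = 7.558%
Cobalt Bank: compounded annually, EAR = 8.170%
Aurora Finance: (1 + 0.0784/365)^365 − 1 = 8.155%
Atlas Savings: (1 + 0.0724/4)^4 − 1 = 7.439%
The highest effective annual rate is Cobalt Bank at 8.170%.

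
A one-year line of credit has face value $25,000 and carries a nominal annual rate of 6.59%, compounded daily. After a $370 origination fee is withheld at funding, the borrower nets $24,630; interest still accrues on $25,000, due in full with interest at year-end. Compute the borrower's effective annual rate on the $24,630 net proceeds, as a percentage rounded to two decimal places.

8.42%

Amount owed after one year: 25,000 × (1 + 0.0659/365)^365 = 25,000 × 1.068114 = $26,702.84.
Effective rate on net proceeds: 26,702.84 / 24,630 − 1 = 0.084159 = 8.42%.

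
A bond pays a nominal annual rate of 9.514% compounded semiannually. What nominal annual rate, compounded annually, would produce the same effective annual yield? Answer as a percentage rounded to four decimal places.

EAR = (1 + 0.09514/2)^2 − 1 = 0.097403.
Compounded annually, the equivalent nominal rate is the EAR itself: 9.7403%.

9.7403%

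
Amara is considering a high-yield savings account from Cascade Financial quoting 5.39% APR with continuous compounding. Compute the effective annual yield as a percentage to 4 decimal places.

With continuous compounding, EAR = e^0.0539 − 1.
e^0.0539 = 1.055379, so EAR = 0.055379 = 5.5379%.

5.5379%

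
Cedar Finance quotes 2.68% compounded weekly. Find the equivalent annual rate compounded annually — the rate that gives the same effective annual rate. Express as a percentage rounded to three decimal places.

2.716%

EAR = (1 + 0.0268/52)^52 − 1 = 0.027155.
Compounded annually, the equivalent nominal rate is the EAR itself: 2.716%.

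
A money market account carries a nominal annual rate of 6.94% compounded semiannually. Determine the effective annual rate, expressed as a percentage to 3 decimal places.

7.060%

EAR = (1 + 0.0694/2)^2 − 1.
= (1 + 0.034700)^2 − 1 = 1.070604 − 1 = 7.060%.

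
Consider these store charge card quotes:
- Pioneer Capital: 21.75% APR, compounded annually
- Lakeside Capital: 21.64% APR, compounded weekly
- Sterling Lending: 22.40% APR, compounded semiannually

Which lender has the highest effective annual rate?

Pioneer Capital: compounded annually, EAR = 21.750%
Lakeside Capital: (1 + 0.2164/52)^52 − 1 = 24.104%
Sterling Lending: (1 + 0.2240/2)^2 − 1 = 23.654%
The highest effective annual rate is Lakeside Capital at 24.104%.

Lakeside Capital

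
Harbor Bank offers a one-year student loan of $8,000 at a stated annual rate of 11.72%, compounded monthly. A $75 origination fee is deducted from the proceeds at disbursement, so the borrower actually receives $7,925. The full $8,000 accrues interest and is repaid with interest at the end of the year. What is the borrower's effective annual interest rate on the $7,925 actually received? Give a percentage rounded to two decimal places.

Amount owed after one year: 8,000 × (1 + 0.1172/12)^12 = 8,000 × 1.123705 = $8,989.64.
Effective rate on net proceeds: 8,989.64 / 7,925 − 1 = 0.134340 = 13.43%.

13.43%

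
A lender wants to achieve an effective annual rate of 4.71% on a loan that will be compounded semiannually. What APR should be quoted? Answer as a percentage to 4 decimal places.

4.6558%

(1 + r/2)^2 − 1 = 0.0471, so 1 + r/2 = 1.0471^(1/2).
r/2 = 0.023279, so r = 0.046558 = 4.6558%.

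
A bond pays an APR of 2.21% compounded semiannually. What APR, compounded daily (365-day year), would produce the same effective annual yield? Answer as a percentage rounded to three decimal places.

2.198%

EAR = (1 + 0.0221/2)^2 − 1 = 0.022222.
Solve (1 + r/365)^365 = 1.022222: r/365 = 1.022222^(1/365) − 1 = 0.000060, so r = 0.021979 = 2.198%.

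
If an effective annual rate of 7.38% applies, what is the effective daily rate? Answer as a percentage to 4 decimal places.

The per-day rate i satisfies (1 + i)^365 = 1 + 0.0738.
i = 1.0738^(1/365) − 1 = 0.0001951 = 0.0195%.

0.0195%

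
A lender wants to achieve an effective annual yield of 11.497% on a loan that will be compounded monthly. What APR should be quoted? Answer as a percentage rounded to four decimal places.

10.9322%

(1 + r/12)^12 − 1 = 0.11497, so 1 + r/12 = 1.11497^(1/12).
r/12 = 0.009110, so r = 0.109322 = 10.9322%.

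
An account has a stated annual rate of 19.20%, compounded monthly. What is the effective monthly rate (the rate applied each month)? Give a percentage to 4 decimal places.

1.6000%

With a nominal annual rate compounded monthly, the periodic rate is the nominal rate divided by 12.
i = 0.1920 / 12 = 0.0160000 = 1.6000%.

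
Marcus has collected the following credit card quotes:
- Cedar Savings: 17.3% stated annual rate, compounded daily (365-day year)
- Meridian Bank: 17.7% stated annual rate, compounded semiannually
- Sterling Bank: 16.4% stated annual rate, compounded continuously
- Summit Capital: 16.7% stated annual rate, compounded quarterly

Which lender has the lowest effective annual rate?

Summit Capital

Cedar Savings: (1 + 0.173/365)^365 − 1 = 18.882%
Meridian Bank: (1 + 0.177/2)^2 − 1 = 18.483%
Sterling Bank: e^0.164 − 1 = 17.821%
Summit Capital: (1 + 0.167/4)^4 − 1 = 17.775%
The lowest effective annual rate is Summit Capital at 17.775%.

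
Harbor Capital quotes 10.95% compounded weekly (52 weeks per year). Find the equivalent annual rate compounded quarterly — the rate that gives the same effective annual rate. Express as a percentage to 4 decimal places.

EAR = (1 + 0.1095/52)^52 − 1 = 0.115592.
Solve (1 + r/4)^4 = 1.115592: r/4 = 1.115592^(1/4) − 1 = 0.027724, so r = 0.110894 = 11.0894%.

11.0894%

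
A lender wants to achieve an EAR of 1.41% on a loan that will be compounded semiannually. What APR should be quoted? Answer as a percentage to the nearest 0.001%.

(1 + r/2)^2 − 1 = 0.0141, so 1 + r/2 = 1.0141^(1/2).
r/2 = 0.007025, so r = 0.014051 = 1.405%.

1.405%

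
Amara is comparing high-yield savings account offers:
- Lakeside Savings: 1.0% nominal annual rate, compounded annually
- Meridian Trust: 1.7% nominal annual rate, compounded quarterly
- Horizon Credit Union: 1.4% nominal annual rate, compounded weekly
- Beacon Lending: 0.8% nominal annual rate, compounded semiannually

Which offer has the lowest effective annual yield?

Beacon Lending

Lakeside Savings: compounded annually, EAR = 1.000%
Meridian Trust: (1 + 0.017/4)^4 − 1 = 1.711%
Horizon Credit Union: (1 + 0.014/52)^52 − 1 = 1.410%
Beacon Lending: (1 + 0.008/2)^2 − 1 = 0.802%
The lowest effective annual rate is Beacon Lending at 0.802%.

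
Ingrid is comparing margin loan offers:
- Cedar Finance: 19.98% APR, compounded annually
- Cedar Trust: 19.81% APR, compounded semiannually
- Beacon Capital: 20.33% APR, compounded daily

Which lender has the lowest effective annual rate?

Cedar Finance

Cedar Finance: compounded annually, EAR = 19.980%
Cedar Trust: (1 + 0.1981/2)^2 − 1 = 20.791%
Beacon Capital: (1 + 0.2033/365)^365 − 1 = 22.537%
The lowest effective annual rate is Cedar Finance at 19.980%.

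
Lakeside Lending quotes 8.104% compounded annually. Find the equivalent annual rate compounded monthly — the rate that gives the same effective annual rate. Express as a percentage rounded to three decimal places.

Compounded annually, EAR = nominal = 0.081040.
Solve (1 + r/12)^12 = 1.081040: r/12 = 1.081040^(1/12) − 1 = 0.006515, so r = 0.078177 = 7.818%.

7.818%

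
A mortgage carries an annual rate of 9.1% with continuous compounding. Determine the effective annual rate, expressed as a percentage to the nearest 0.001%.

With continuous compounding, EAR = e^0.091 − 1.
e^0.091 = 1.095269, so EAR = 0.095269 = 9.527%.

9.527%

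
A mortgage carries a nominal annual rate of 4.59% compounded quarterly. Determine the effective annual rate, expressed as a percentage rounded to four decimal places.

4.6696%

EAR = (1 + 0.0459/4)^4 − 1.
= (1 + 0.011475)^4 − 1 = 1.046696 − 1 = 4.6696%.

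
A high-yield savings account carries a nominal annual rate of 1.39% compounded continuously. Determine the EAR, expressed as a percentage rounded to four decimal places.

With continuous compounding, EAR = e^0.0139 − 1.
e^0.0139 = 1.013997, so EAR = 0.013997 = 1.3997%.

1.3997%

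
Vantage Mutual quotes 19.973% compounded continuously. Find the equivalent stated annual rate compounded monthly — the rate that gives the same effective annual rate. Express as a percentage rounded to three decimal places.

EAR under continuous compounding: e^0.19973 − 1 = 0.221073.
Solve (1 + r/12)^12 = 1.221073: r/12 = 1.221073^(1/12) − 1 = 0.016783, so r = 0.201401 = 20.140%.

20.140%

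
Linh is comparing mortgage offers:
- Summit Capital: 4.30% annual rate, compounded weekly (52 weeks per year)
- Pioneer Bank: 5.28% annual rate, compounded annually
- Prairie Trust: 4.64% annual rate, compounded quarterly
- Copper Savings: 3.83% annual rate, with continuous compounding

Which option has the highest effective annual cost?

Summit Capital: (1 + 0.0430/52)^52 − 1 = 4.392%
Pioneer Bank: compounded annually, EAR = 5.280%
Prairie Trust: (1 + 0.0464/4)^4 − 1 = 4.721%
Copper Savings: e^0.0383 − 1 = 3.904%
The highest effective annual rate is Pioneer Bank at 5.280%.

Pioneer Bank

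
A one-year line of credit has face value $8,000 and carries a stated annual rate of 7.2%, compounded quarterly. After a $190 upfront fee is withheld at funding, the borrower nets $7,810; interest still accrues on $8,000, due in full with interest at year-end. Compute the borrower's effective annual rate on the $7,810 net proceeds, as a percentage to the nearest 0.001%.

Amount owed after one year: 8,000 × (1 + 0.072/4)^4 = 8,000 × 1.073967 = $8,591.74.
Effective rate on net proceeds: 8,591.74 / 7,810 − 1 = 0.100095 = 10.009%.

10.009%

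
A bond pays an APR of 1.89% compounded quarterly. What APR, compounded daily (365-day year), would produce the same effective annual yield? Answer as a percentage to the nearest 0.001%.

1.886%

EAR = (1 + 0.0189/4)^4 − 1 = 0.019034.
Solve (1 + r/365)^365 = 1.019034: r/365 = 1.019034^(1/365) − 1 = 0.000052, so r = 0.018856 = 1.886%.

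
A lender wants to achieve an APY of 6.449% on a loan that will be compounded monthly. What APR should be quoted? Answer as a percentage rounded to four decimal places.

6.2659%

(1 + r/12)^12 − 1 = 0.06449, so 1 + r/12 = 1.06449^(1/12).
r/12 = 0.005222, so r = 0.062659 = 6.2659%.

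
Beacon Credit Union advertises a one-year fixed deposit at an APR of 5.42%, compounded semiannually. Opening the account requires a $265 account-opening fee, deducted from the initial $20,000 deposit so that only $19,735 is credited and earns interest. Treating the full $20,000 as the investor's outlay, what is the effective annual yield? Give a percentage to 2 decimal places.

4.10%

Value after one year: 19,735 × (1 + 0.0542/2)^2 = 19,735 × 1.054934 = $20,819.13.
Effective yield on the $20,000 outlay: 20,819.13 / 20,000 − 1 = 0.040957 = 4.10%.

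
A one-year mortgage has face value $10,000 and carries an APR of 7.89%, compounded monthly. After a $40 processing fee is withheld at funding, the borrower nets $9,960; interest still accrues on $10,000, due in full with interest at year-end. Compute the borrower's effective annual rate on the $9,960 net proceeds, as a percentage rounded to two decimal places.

8.62%

Amount owed after one year: 10,000 × (1 + 0.0789/12)^12 = 10,000 × 1.081817 = $10,818.17.
Effective rate on net proceeds: 10,818.17 / 9,960 − 1 = 0.086161 = 8.62%.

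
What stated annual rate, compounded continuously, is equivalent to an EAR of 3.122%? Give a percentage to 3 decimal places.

3.074%

Continuous: nominal r satisfies e^r − 1 = 0.03122.
r = ln(1 + 0.03122) = ln(1.03122) = 0.030743 = 3.074%.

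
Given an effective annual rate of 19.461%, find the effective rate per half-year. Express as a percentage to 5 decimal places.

The per-half-year rate i satisfies (1 + i)^2 = 1 + 0.19461.
i = 1.19461^(1/2) − 1 = 0.0929822 = 9.29822%.

9.29822%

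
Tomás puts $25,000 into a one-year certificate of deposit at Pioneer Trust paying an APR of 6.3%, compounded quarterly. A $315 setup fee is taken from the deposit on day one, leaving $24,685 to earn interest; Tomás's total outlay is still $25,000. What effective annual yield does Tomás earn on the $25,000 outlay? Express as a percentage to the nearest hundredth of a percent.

Value after one year: 24,685 × (1 + 0.063/4)^4 = 24,685 × 1.064504 = $26,277.28.
Effective yield on the $25,000 outlay: 26,277.28 / 25,000 − 1 = 0.051091 = 5.11%.

5.11%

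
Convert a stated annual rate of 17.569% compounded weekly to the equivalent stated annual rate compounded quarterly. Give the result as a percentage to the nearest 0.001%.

17.930%

EAR = (1 + 0.17569/52)^52 − 1 = 0.191716.
Solve (1 + r/4)^4 = 1.191716: r/4 = 1.191716^(1/4) − 1 = 0.044824, so r = 0.179296 = 17.930%.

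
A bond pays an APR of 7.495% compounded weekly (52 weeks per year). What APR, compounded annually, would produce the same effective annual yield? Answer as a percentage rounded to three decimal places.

EAR = (1 + 0.07495/52)^52 − 1 = 0.077772.
Compounded annually, the equivalent nominal rate is the EAR itself: 7.777%.

7.777%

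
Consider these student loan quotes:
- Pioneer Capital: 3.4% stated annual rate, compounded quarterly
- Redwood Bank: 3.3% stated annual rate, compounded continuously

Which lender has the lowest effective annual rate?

Pioneer Capital: (1 + 0.034/4)^4 − 1 = 3.444%
Redwood Bank: e^0.033 − 1 = 3.355%
The lowest effective annual rate is Redwood Bank at 3.355%.

Redwood Bank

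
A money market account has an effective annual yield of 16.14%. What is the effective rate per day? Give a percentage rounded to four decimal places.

0.0410%

The per-day rate i satisfies (1 + i)^365 = 1 + 0.1614.
i = 1.1614^(1/365) − 1 = 0.0004100 = 0.0410%.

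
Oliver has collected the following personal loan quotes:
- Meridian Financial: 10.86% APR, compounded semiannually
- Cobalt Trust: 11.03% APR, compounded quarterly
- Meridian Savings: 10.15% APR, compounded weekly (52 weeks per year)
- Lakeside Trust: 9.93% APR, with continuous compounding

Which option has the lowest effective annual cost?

Meridian Financial: (1 + 0.1086/2)^2 − 1 = 11.155%
Cobalt Trust: (1 + 0.1103/4)^4 − 1 = 11.495%
Meridian Savings: (1 + 0.1015/52)^52 − 1 = 10.672%
Lakeside Trust: e^0.0993 − 1 = 10.440%
The lowest effective annual rate is Lakeside Trust at 10.440%.

Lakeside Trust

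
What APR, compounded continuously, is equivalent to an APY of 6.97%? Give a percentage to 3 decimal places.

Continuous: nominal r satisfies e^r − 1 = 0.0697.
r = ln(1 + 0.0697) = ln(1.0697) = 0.067378 = 6.738%.

6.738%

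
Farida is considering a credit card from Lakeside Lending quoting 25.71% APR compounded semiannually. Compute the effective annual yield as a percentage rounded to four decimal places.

EAR = (1 + 0.2571/2)^2 − 1.
= (1 + 0.128550)^2 − 1 = 1.273625 − 1 = 27.3625%.

27.3625%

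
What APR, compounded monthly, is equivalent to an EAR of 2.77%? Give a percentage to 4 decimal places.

2.7354%

(1 + r/12)^12 − 1 = 0.0277, so 1 + r/12 = 1.0277^(1/12).
r/12 = 0.002280, so r = 0.027354 = 2.7354%.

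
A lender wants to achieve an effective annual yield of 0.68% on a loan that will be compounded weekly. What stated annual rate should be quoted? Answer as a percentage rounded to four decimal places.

0.6777%

(1 + r/52)^52 − 1 = 0.0068, so 1 + r/52 = 1.0068^(1/52).
r/52 = 0.000130, so r = 0.006777 = 0.6777%.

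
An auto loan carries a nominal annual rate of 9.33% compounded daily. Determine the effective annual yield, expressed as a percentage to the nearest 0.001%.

9.778%

EAR = (1 + 0.0933/365)^365 − 1.
= (1 + 0.000256)^365 − 1 = 1.097778 − 1 = 9.778%.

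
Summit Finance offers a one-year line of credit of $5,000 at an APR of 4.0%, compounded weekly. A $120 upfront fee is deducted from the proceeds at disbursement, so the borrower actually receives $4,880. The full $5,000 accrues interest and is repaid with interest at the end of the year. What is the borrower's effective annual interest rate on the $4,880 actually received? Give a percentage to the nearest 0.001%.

Amount owed after one year: 5,000 × (1 + 0.040/52)^52 = 5,000 × 1.040795 = $5,203.97.
Effective rate on net proceeds: 5,203.97 / 4,880 − 1 = 0.066388 = 6.639%.

6.639%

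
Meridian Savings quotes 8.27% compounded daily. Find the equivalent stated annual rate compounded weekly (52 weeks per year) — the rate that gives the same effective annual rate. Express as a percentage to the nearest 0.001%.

8.276%

EAR = (1 + 0.0827/365)^365 − 1 = 0.086206.
Solve (1 + r/52)^52 = 1.086206: r/52 = 1.086206^(1/52) − 1 = 0.001591, so r = 0.082756 = 8.276%.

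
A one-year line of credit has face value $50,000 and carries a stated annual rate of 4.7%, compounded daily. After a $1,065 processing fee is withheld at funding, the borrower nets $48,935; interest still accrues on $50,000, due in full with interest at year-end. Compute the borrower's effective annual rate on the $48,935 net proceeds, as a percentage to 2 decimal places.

7.09%

Amount owed after one year: 50,000 × (1 + 0.047/365)^365 = 50,000 × 1.048119 = $52,405.94.
Effective rate on net proceeds: 52,405.94 / 48,935 − 1 = 0.070930 = 7.09%.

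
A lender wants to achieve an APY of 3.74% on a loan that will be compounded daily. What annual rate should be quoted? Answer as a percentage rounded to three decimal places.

3.672%

(1 + r/365)^365 − 1 = 0.0374, so 1 + r/365 = 1.0374^(1/365).
r/365 = 0.000101, so r = 0.036719 = 3.672%.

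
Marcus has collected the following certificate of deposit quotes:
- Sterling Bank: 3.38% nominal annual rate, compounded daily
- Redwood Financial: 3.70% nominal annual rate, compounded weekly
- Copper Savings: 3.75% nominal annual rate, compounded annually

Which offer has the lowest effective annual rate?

Sterling Bank: (1 + 0.0338/365)^365 − 1 = 3.438%
Redwood Financial: (1 + 0.0370/52)^52 − 1 = 3.768%
Copper Savings: compounded annually, EAR = 3.750%
The lowest effective annual rate is Sterling Bank at 3.438%.

Sterling Bank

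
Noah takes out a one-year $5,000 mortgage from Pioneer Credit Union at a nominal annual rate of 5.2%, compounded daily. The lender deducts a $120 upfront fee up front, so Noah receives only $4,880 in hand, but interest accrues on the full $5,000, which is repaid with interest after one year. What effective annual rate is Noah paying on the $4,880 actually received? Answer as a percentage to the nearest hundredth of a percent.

7.93%

Amount owed after one year: 5,000 × (1 + 0.052/365)^365 = 5,000 × 1.053372 = $5,266.86.
Effective rate on net proceeds: 5,266.86 / 4,880 − 1 = 0.079274 = 7.93%.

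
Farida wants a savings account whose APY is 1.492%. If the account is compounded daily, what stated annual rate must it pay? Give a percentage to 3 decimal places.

1.481%

(1 + r/365)^365 − 1 = 0.01492, so 1 + r/365 = 1.01492^(1/365).
r/365 = 0.000041, so r = 0.014810 = 1.481%.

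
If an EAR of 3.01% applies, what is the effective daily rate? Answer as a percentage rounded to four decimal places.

0.0081%

The per-day rate i satisfies (1 + i)^365 = 1 + 0.0301.
i = 1.0301^(1/365) − 1 = 0.0000813 = 0.0081%.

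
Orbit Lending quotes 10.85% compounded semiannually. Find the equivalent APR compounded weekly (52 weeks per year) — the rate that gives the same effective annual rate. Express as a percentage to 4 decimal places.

EAR = (1 + 0.1085/2)^2 − 1 = 0.111443.
Solve (1 + r/52)^52 = 1.111443: r/52 = 1.111443^(1/52) − 1 = 0.002034, so r = 0.105767 = 10.5767%.

10.5767%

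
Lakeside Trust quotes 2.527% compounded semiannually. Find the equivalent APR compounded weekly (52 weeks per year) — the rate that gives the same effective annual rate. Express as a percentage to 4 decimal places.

EAR = (1 + 0.02527/2)^2 − 1 = 0.025430.
Solve (1 + r/52)^52 = 1.025430: r/52 = 1.025430^(1/52) − 1 = 0.000483, so r = 0.025118 = 2.5118%.

2.5118%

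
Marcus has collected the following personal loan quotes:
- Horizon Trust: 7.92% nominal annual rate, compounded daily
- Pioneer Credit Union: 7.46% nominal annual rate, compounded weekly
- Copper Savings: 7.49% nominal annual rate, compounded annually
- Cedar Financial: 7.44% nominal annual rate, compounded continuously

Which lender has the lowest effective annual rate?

Horizon Trust: (1 + 0.0792/365)^365 − 1 = 8.241%
Pioneer Credit Union: (1 + 0.0746/52)^52 − 1 = 7.740%
Copper Savings: compounded annually, EAR = 7.490%
Cedar Financial: e^0.0744 − 1 = 7.724%
The lowest effective annual rate is Copper Savings at 7.490%.

Copper Savings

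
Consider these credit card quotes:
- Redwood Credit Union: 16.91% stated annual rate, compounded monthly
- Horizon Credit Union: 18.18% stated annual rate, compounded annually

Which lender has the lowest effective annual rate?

Redwood Credit Union: (1 + 0.1691/12)^12 − 1 = 18.284%
Horizon Credit Union: compounded annually, EAR = 18.180%
The lowest effective annual rate is Horizon Credit Union at 18.180%.

Horizon Credit Union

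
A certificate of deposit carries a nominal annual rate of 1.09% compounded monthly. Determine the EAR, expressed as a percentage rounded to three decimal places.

1.095%

EAR = (1 + 0.0109/12)^12 − 1.
= 1.010955 − 1 = 1.095%.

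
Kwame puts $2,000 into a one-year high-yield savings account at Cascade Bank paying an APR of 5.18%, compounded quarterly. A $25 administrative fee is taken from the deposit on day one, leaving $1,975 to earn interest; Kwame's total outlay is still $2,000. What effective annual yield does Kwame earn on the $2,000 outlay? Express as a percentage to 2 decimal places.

Value after one year: 1,975 × (1 + 0.0518/4)^4 = 1,975 × 1.052815 = $2,079.31.
Effective yield on the $2,000 outlay: 2,079.31 / 2,000 − 1 = 0.039655 = 3.97%.

3.97%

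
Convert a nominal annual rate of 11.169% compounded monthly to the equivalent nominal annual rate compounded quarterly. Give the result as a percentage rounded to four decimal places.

EAR = (1 + 0.11169/12)^12 − 1 = 0.117589.
Solve (1 + r/4)^4 = 1.117589: r/4 = 1.117589^(1/4) − 1 = 0.028183, so r = 0.112733 = 11.2733%.

11.2733%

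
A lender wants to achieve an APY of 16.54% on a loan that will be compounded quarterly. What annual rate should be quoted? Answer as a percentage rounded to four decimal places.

(1 + r/4)^4 − 1 = 0.1654, so 1 + r/4 = 1.1654^(1/4).
r/4 = 0.039008, so r = 0.156031 = 15.6031%.

15.6031%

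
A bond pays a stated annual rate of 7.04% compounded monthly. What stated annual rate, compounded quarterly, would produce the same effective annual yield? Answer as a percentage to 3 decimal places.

EAR = (1 + 0.0704/12)^12 − 1 = 0.072717.
Solve (1 + r/4)^4 = 1.072717: r/4 = 1.072717^(1/4) − 1 = 0.017703, so r = 0.070814 = 7.081%.

7.081%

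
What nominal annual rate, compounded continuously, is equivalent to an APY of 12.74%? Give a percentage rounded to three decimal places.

Continuous: nominal r satisfies e^r − 1 = 0.1274.
r = ln(1 + 0.1274) = ln(1.1274) = 0.119914 = 11.991%.

11.991%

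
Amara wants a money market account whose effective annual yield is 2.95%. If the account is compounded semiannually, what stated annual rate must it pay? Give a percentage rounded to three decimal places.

(1 + r/2)^2 − 1 = 0.0295, so 1 + r/2 = 1.0295^(1/2).
r/2 = 0.014643, so r = 0.029286 = 2.929%.

2.929%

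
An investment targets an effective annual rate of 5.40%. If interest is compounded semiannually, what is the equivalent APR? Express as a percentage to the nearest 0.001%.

(1 + r/2)^2 − 1 = 0.0540, so 1 + r/2 = 1.0540^(1/2).
r/2 = 0.026645, so r = 0.053290 = 5.329%.

5.329%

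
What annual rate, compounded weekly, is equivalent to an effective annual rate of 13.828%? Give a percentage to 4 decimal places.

12.9680%

(1 + r/52)^52 − 1 = 0.13828, so 1 + r/52 = 1.13828^(1/52).
r/52 = 0.002494, so r = 0.129680 = 12.9680%.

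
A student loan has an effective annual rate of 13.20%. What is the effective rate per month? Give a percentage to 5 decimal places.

1.03857%

The per-month rate i satisfies (1 + i)^12 = 1 + 0.1320.
i = 1.1320^(1/12) − 1 = 0.0103857 = 1.03857%.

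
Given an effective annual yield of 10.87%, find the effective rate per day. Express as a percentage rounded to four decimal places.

0.0283%

The per-day rate i satisfies (1 + i)^365 = 1 + 0.1087.
i = 1.1087^(1/365) − 1 = 0.0002827 = 0.0283%.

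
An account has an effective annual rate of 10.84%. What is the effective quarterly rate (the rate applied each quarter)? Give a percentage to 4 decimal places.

2.6063%

The per-quarter rate i satisfies (1 + i)^4 = 1 + 0.1084.
i = 1.1084^(1/4) − 1 = 0.0260632 = 2.6063%.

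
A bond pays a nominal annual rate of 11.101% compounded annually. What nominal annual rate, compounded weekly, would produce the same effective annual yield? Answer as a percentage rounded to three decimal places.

10.538%

Compounded annually, EAR = nominal = 0.111010.
Solve (1 + r/52)^52 = 1.111010: r/52 = 1.111010^(1/52) − 1 = 0.002026, so r = 0.105376 = 10.538%.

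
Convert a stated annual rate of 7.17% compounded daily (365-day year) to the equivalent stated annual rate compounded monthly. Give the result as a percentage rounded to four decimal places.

7.1908%

EAR = (1 + 0.0717/365)^365 − 1 = 0.074325.
Solve (1 + r/12)^12 = 1.074325: r/12 = 1.074325^(1/12) − 1 = 0.005992, so r = 0.071908 = 7.1908%.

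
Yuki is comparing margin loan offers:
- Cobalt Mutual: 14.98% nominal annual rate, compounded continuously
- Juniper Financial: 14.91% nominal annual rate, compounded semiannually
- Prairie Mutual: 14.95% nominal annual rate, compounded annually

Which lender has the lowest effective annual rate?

Cobalt Mutual: e^0.1498 − 1 = 16.160%
Juniper Financial: (1 + 0.1491/2)^2 − 1 = 15.466%
Prairie Mutual: compounded annually, EAR = 14.950%
The lowest effective annual rate is Prairie Mutual at 14.950%.

Prairie Mutual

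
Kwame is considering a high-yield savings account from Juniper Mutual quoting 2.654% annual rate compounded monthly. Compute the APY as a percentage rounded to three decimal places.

EAR = (1 + 0.02654/12)^12 − 1.
= 1.026865 − 1 = 2.687%.

2.687%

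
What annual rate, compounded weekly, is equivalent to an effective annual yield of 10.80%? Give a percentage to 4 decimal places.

10.2658%

(1 + r/52)^52 − 1 = 0.1080, so 1 + r/52 = 1.1080^(1/52).
r/52 = 0.001974, so r = 0.102658 = 10.2658%.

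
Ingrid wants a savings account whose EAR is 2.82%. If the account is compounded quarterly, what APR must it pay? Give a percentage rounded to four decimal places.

2.7907%

(1 + r/4)^4 − 1 = 0.0282, so 1 + r/4 = 1.0282^(1/4).
r/4 = 0.006977, so r = 0.027907 = 2.7907%.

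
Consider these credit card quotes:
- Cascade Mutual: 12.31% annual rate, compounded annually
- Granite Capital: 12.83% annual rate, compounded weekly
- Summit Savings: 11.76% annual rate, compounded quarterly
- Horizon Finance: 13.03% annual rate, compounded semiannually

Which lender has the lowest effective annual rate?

Cascade Mutual: compounded annually, EAR = 12.310%
Granite Capital: (1 + 0.1283/52)^52 − 1 = 13.671%
Summit Savings: (1 + 0.1176/4)^4 − 1 = 12.289%
Horizon Finance: (1 + 0.1303/2)^2 − 1 = 13.454%
The lowest effective annual rate is Summit Savings at 12.289%.

Summit Savings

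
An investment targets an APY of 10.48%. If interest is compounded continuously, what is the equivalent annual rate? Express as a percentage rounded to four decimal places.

9.9664%

Continuous: nominal r satisfies e^r − 1 = 0.1048.
r = ln(1 + 0.1048) = ln(1.1048) = 0.099664 = 9.9664%.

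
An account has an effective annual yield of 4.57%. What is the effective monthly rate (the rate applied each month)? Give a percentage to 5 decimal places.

The per-month rate i satisfies (1 + i)^12 = 1 + 0.0457.
i = 1.0457^(1/12) − 1 = 0.0037308 = 0.37308%.

0.37308%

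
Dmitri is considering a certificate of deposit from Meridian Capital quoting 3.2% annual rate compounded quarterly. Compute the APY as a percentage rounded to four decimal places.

EAR = (1 + 0.032/4)^4 − 1.
= (1 + 0.008000)^4 − 1 = 1.032386 − 1 = 3.2386%.

3.2386%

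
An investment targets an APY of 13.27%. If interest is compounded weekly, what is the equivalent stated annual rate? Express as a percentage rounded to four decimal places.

12.4754%

(1 + r/52)^52 − 1 = 0.1327, so 1 + r/52 = 1.1327^(1/52).
r/52 = 0.002399, so r = 0.124754 = 12.4754%.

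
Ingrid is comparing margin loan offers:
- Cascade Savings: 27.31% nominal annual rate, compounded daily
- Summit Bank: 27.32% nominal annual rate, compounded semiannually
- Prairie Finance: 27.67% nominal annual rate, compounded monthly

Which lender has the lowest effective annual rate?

Cascade Savings: (1 + 0.2731/365)^365 − 1 = 31.390%
Summit Bank: (1 + 0.2732/2)^2 − 1 = 29.186%
Prairie Finance: (1 + 0.2767/12)^12 − 1 = 31.463%
The lowest effective annual rate is Summit Bank at 29.186%.

Summit Bank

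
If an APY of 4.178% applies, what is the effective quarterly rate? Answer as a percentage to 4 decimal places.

The per-quarter rate i satisfies (1 + i)^4 = 1 + 0.04178.
i = 1.04178^(1/4) − 1 = 0.0102852 = 1.0285%.

1.0285%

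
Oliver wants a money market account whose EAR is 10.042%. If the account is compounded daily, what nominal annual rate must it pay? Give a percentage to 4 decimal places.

9.5704%

(1 + r/365)^365 − 1 = 0.10042, so 1 + r/365 = 1.10042^(1/365).
r/365 = 0.000262, so r = 0.095704 = 9.5704%.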